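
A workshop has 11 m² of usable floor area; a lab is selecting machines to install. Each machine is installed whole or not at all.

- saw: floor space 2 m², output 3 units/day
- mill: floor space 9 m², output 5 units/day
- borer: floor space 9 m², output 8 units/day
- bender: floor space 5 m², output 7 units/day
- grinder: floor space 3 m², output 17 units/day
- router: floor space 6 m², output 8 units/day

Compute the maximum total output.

saw + grinder + router: floor space 2 + 3 + 6 = 11 ≤ 11, output 3 + 17 + 8 = 28.
saw + bender + grinder: floor space 2 + 5 + 3 = 10 ≤ 11, output 3 + 7 + 17 = 27.
grinder + router: floor space 3 + 6 = 9 ≤ 11, output 17 + 8 = 25.
Best is saw, grinder, and router with total output 28.

28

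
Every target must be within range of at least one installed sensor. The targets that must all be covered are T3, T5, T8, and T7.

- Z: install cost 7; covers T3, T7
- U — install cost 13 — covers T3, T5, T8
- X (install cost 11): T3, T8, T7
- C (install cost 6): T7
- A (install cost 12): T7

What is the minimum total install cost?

19

The greedy cost-per-new-target heuristic would pick Z and U for 20, but a cheaper cover exists.
Choose U and C: together they cover T3, T5, T8, T7 — every target.
Total install cost: 13 + 6 = 19.
No cover costs less than 19.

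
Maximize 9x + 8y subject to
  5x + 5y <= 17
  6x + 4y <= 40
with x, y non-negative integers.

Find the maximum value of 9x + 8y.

27

(x,y)=(3,0): 5·3+5·0=15≤17, 6·3+4·0=18≤40, objective 27.
(x,y)=(2,1): 5·2+5·1=15≤17, 6·2+4·1=16≤40, objective 26.
(x,y)=(2,0): 5·2+5·0=10≤17, 6·2+4·0=12≤40, objective 18.
Maximum is 27 at (x,y)=(3,0).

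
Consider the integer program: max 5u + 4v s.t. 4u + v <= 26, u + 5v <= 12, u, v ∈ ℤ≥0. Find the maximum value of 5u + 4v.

34

(u,v)=(6,1): 4·6+1·1=25≤26, 1·6+5·1=11≤12, objective 34.
(u,v)=(6,0): 4·6+1·0=24≤26, 1·6+5·0=6≤12, objective 30.
Maximum is 34 at (u,v)=(6,1).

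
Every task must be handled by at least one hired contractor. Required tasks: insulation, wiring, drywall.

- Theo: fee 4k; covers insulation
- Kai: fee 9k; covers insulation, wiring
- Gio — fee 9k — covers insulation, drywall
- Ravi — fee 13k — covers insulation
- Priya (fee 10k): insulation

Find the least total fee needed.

The greedy cost-per-new-task heuristic would pick Theo, Kai, and Gio for 22, but a cheaper cover exists.
Choose Kai and Gio: together they cover insulation, wiring, drywall — every task.
Total fee: 9 + 9 = 18.
No cover costs less than 18.

18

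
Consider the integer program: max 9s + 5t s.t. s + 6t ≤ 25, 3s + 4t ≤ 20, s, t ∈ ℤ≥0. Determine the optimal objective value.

54

(s,t)=(6,0): 1·6+6·0=6≤25, 3·6+4·0=18≤20, objective 54.
(s,t)=(5,1): 1·5+6·1=11≤25, 3·5+4·1=19≤20, objective 50.
(s,t)=(5,0): 1·5+6·0=5≤25, 3·5+4·0=15≤20, objective 45.
The best lattice point is (6,0), giving 54.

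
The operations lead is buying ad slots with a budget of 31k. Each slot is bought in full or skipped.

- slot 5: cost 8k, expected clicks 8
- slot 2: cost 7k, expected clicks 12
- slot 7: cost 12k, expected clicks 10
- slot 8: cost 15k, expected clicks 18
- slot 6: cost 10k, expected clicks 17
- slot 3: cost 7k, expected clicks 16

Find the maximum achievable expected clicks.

46

slot 7 + slot 6 + slot 3: cost 12 + 10 + 7 = 29 ≤ 31, expected clicks 10 + 17 + 16 = 43.
slot 2 + slot 8 + slot 3: cost 7 + 15 + 7 = 29 ≤ 31, expected clicks 12 + 18 + 16 = 46.
slot 2 + slot 6 + slot 3: cost 7 + 10 + 7 = 24 ≤ 31, expected clicks 12 + 17 + 16 = 45.
Best is slot 2, slot 8, and slot 3 with total expected clicks 46.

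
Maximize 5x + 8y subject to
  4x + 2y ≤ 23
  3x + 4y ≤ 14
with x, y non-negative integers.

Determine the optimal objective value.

26

(x,y)=(2,2) is feasible, giving 26.
(x,y)=(0,3) is feasible, giving 24.
Maximum is 26 at (x,y)=(2,2).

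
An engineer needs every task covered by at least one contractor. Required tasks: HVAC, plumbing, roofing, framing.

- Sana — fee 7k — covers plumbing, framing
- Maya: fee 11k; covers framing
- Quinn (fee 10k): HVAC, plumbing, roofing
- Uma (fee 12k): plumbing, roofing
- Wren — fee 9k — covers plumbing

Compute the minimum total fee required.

This is a weighted set-cover instance.
Choose Sana and Quinn: together they cover HVAC, plumbing, roofing, framing — every task.
Total fee: 7 + 10 = 17.
No cover costs less than 17.

17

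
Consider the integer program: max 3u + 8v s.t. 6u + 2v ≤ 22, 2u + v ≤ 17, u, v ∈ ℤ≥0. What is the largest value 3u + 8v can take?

88

(u,v)=(0,11): 6·0+2·11=22≤22, 2·0+1·11=11≤17, objective 88.
(u,v)=(0,10): 6·0+2·10=20≤22, 2·0+1·10=10≤17, objective 80.
Maximum is 88 at (u,v)=(0,11).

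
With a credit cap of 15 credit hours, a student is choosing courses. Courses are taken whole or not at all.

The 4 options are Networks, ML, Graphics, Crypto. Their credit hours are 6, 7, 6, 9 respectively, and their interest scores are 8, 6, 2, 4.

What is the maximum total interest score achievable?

14

Networks + Graphics: credit hours 6 + 6 = 12 ≤ 15, interest score 8 + 2 = 10.
Networks + ML: credit hours 6 + 7 = 13 ≤ 15, interest score 8 + 6 = 14.
Networks + Crypto: credit hours 6 + 9 = 15 ≤ 15, interest score 8 + 4 = 12.
Best is Networks and ML with total interest score 14.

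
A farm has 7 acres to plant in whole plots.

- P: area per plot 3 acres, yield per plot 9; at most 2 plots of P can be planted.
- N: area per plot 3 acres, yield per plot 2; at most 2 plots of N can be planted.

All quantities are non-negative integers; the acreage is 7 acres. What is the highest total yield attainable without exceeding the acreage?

2×P: area 6 ≤ 7, yield 2·9 = 18.
1×P and 1×N: area 6 ≤ 7, yield 1·9 + 1·2 = 11.
Best is 18.

18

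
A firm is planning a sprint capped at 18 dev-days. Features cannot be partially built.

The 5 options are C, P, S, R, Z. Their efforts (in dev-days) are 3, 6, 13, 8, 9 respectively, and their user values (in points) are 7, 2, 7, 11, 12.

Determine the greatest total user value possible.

23

This is a 0-1 knapsack instance.
Take R and Z: effort 8 + 9 = 17 ≤ 18, user value 11 + 12 = 23.
No other feasible combination does better.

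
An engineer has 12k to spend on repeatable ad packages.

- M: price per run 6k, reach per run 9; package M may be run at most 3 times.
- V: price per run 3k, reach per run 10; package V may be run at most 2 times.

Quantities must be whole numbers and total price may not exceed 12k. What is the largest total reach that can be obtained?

29

This is a bounded integer knapsack.
V has the best ratio (10/3); taking only V gives at most 2×10 = 20 (stopped by the supply cap of 2).
Mixing does better — 1×M and 2×V: price 12 ≤ 12, reach 1·9 + 2·10 = 29.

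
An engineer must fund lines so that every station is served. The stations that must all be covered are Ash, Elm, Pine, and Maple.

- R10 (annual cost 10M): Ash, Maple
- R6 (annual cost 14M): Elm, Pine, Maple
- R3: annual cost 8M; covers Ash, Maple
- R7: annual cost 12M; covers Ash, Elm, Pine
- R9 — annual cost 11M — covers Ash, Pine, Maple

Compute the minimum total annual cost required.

20

This is a weighted set-cover instance.
Choose R3 and R7: together they cover Ash, Elm, Pine, Maple — every station.
Total annual cost: 8 + 12 = 20.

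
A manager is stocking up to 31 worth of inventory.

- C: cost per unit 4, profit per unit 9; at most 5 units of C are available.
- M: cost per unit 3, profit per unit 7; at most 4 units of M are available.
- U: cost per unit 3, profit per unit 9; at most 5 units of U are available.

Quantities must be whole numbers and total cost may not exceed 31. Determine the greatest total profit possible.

This is a bounded integer knapsack.
Take 1×C, 4×M, and 5×U: cost 31 ≤ 31, profit 1·9 + 4·7 + 5·9 = 82.
U has the best ratio (9/3) and is taken to its limit of 5; remaining capacity is filled optimally with the others.

82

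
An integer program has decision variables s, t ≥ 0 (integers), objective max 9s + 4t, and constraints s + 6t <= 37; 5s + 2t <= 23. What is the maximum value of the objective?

43

(s,t)=(3,4): 1·3+6·4=27≤37, 5·3+2·4=23≤23, objective 43.
(s,t)=(3,3): 1·3+6·3=21≤37, 5·3+2·3=21≤23, objective 39.
(s,t)=(2,5): 1·2+6·5=32≤37, 5·2+2·5=20≤23, objective 38.
Maximum is 43 at (s,t)=(3,4).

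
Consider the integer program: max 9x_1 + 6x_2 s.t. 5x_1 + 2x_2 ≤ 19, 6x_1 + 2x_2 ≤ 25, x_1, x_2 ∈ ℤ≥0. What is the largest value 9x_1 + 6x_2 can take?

Relaxing integrality, the LP optimum is 57.00 at (x_1,x_2) = (0, 9.5), which is not an integer point.
(x_1,x_2)=(0,9): 5·0+2·9=18≤19, 6·0+2·9=18≤25, objective 54.
(x_1,x_2)=(0,8): 5·0+2·8=16≤19, 6·0+2·8=16≤25, objective 48.
Maximum is 54 at (x_1,x_2)=(0,9).

54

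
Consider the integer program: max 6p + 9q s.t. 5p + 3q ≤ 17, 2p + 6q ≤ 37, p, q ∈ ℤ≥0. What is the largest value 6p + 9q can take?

(p,q)=(0,5): 5·0+3·5=15≤17, 2·0+6·5=30≤37, objective 45.
(p,q)=(1,4): 5·1+3·4=17≤17, 2·1+6·4=26≤37, objective 42.
(p,q)=(0,4): 5·0+3·4=12≤17, 2·0+6·4=24≤37, objective 36.
No feasible integer point exceeds 45.

45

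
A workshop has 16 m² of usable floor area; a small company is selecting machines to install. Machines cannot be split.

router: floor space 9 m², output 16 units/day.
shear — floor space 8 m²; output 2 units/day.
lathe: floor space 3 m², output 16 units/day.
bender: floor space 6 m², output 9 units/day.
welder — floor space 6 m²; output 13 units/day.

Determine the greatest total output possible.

Allowing fractional choices, the relaxed optimum would be about 41.4, but machines are indivisible.
lathe + welder: floor space 3 + 6 = 9 ≤ 16, output 16 + 13 = 29.
lathe + bender + welder: floor space 3 + 6 + 6 = 15 ≤ 16, output 16 + 9 + 13 = 38.
router + lathe: floor space 9 + 3 = 12 ≤ 16, output 16 + 16 = 32.
Best is lathe, bender, and welder with total output 38.

38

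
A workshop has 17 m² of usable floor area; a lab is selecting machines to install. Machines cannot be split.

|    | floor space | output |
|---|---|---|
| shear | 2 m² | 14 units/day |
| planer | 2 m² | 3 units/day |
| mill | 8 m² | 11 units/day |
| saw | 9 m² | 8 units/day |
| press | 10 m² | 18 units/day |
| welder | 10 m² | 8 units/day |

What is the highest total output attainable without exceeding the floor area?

This is an integer program with binary decision variables.
shear + planer + press: floor space 2 + 2 + 10 = 14 ≤ 17, output 14 + 3 + 18 = 35.
shear + press: floor space 2 + 10 = 12 ≤ 17, output 14 + 18 = 32.
shear + planer + mill: floor space 2 + 2 + 8 = 12 ≤ 17, output 14 + 3 + 11 = 28.
Best is shear, planer, and press with total output 35.

35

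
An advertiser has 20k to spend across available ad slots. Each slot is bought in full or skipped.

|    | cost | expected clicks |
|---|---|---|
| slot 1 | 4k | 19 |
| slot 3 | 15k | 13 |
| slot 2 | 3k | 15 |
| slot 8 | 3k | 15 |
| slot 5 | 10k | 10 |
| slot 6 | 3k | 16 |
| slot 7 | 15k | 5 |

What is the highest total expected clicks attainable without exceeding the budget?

65

Allowing fractional choices, the relaxed optimum would be about 72.0, but ad slots are indivisible.
slot 1 + slot 8 + slot 5 + slot 6: cost 4 + 3 + 10 + 3 = 20 ≤ 20, expected clicks 19 + 15 + 10 + 16 = 60.
slot 1 + slot 2 + slot 8 + slot 6: cost 4 + 3 + 3 + 3 = 13 ≤ 20, expected clicks 19 + 15 + 15 + 16 = 65.
slot 1 + slot 2 + slot 5 + slot 6: cost 4 + 3 + 10 + 3 = 20 ≤ 20, expected clicks 19 + 15 + 10 + 16 = 60.
Best is slot 1, slot 2, slot 8, and slot 6 with total expected clicks 65.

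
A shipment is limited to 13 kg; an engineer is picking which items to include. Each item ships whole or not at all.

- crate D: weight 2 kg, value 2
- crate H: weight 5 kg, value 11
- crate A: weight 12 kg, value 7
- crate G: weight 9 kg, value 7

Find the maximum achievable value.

13

crate D + crate G: weight 2 + 9 = 11 ≤ 13, value 2 + 7 = 9.
crate H: weight 5 ≤ 13, value 11.
crate D + crate H: weight 2 + 5 = 7 ≤ 13, value 2 + 11 = 13.
Best is crate D and crate H with total value 13.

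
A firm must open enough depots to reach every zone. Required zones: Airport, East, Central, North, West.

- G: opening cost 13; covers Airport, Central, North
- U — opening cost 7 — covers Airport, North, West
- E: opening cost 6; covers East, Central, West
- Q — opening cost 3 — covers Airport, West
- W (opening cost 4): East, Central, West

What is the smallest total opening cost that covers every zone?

This is an integer covering problem.
Choose U and W: together they cover Airport, East, Central, North, West — every zone.
Total opening cost: 7 + 4 = 11.

11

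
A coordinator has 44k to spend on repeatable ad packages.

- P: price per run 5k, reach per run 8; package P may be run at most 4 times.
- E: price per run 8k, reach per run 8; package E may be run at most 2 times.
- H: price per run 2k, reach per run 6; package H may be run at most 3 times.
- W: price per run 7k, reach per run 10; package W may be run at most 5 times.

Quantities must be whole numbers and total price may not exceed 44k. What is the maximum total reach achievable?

This is a bounded integer knapsack.
H has the best ratio (6/2); taking only H gives at most 3×6 = 18 (stopped by the supply cap of 3).
Mixing does better — 2×P, 3×H, and 4×W: price 44 ≤ 44, reach 2·8 + 3·6 + 4·10 = 74.

74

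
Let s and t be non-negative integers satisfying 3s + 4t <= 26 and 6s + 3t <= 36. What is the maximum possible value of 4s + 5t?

33

Relaxing integrality, the LP optimum is 33.60 at (s,t) = (4.4, 3.2), which is not an integer point.
(s,t)=(2,5): 3·2+4·5=26≤26, 6·2+3·5=27≤36, objective 33.
(s,t)=(3,4): 3·3+4·4=25≤26, 6·3+3·4=30≤36, objective 32.
(s,t)=(4,3): 3·4+4·3=24≤26, 6·4+3·3=33≤36, objective 31.
(s,t)=(5,2): 3·5+4·2=23≤26, 6·5+3·2=36≤36, objective 30.
The best lattice point is (2,5), giving 33.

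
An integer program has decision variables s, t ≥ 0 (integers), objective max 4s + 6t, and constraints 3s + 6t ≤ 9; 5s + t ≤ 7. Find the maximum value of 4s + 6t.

10

Relaxing integrality, the LP optimum is 10.22 at (s,t) = (1.22, 0.889), which is not an integer point.
(s,t)=(1,1): 3·1+6·1=9≤9, 5·1+1·1=6≤7, objective 10.
(s,t)=(0,1): 3·0+6·1=6≤9, 5·0+1·1=1≤7, objective 6.
(s,t)=(1,0): 3·1+6·0=3≤9, 5·1+1·0=5≤7, objective 4.
Maximum is 10 at (s,t)=(1,1).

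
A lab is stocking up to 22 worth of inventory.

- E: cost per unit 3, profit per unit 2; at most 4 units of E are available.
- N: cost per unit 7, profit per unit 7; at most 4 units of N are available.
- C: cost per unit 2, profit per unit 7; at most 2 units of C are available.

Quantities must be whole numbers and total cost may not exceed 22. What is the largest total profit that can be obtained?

2×N and 2×C: cost 18 ≤ 22, profit 2·7 + 2·7 = 28.
1×E, 2×N, and 2×C: cost 21 ≤ 22, profit 1·2 + 2·7 + 2·7 = 30.
Best is 30.

30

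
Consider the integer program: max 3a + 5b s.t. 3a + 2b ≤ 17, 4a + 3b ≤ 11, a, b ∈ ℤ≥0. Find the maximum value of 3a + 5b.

15

Relaxing integrality, the LP optimum is 18.33 at (a,b) = (0, 3.67), which is not an integer point.
(a,b)=(0,3): 3·0+2·3=6≤17, 4·0+3·3=9≤11, objective 15.
(a,b)=(1,2): 3·1+2·2=7≤17, 4·1+3·2=10≤11, objective 13.
(a,b)=(0,2): 3·0+2·2=4≤17, 4·0+3·2=6≤11, objective 10.
No feasible integer point exceeds 15.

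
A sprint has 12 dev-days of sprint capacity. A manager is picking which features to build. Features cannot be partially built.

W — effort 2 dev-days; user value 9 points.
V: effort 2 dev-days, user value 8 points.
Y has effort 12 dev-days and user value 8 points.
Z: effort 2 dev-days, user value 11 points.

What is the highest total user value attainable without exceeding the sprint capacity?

28

Allowing fractional choices, the relaxed optimum would be about 32.0, but features are indivisible.
W + Z: effort 2 + 2 = 4 ≤ 12, user value 9 + 11 = 20.
V + Z: effort 2 + 2 = 4 ≤ 12, user value 8 + 11 = 19.
W + V + Z: effort 2 + 2 + 2 = 6 ≤ 12, user value 9 + 8 + 11 = 28.
Best is W, V, and Z with total user value 28.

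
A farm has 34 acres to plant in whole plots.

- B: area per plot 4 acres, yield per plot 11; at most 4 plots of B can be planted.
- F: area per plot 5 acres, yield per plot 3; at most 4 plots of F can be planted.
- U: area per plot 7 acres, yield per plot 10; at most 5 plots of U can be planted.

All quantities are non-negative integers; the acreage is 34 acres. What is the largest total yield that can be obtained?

This is a bounded integer knapsack.
3×B and 3×U: area 33 ≤ 34, yield 3·11 + 3·10 = 63.
4×B and 2×U: area 30 ≤ 34, yield 4·11 + 2·10 = 64.
Best is 64.

64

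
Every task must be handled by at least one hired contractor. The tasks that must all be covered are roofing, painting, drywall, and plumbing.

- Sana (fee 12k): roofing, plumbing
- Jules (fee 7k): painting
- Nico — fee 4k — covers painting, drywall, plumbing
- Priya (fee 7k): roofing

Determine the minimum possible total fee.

11

Choose Nico and Priya: together they cover roofing, painting, drywall, plumbing — every task.
Total fee: 4 + 7 = 11.
No cover costs less than 11.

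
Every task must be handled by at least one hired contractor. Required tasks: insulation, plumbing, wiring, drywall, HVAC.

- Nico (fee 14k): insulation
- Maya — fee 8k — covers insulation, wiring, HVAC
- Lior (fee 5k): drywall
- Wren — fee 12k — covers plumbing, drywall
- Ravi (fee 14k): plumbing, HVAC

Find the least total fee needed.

20

Choose Maya and Wren: together they cover insulation, plumbing, wiring, drywall, HVAC — every task.
Total fee: 8 + 12 = 20.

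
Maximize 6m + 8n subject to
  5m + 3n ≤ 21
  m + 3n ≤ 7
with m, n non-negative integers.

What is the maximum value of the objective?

Relaxing integrality, the LP optimum is 30.33 at (m,n) = (3.5, 1.17), which is not an integer point.
(m,n)=(3,1): 5·3+3·1=18≤21, 1·3+3·1=6≤7, objective 26.
(m,n)=(4,0): 5·4+3·0=20≤21, 1·4+3·0=4≤7, objective 24.
(m,n)=(2,1): 5·2+3·1=13≤21, 1·2+3·1=5≤7, objective 20.
The best lattice point is (3,1), giving 26.

26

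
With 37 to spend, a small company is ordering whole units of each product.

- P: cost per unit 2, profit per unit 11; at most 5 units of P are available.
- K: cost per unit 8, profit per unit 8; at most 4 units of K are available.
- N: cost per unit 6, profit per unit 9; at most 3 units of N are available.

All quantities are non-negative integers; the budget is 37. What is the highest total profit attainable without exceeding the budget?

5×P and 3×N: cost 28 ≤ 37, profit 5·11 + 3·9 = 82.
5×P, 1×K, and 3×N: cost 36 ≤ 37, profit 5·11 + 1·8 + 3·9 = 90.
Best is 90.

90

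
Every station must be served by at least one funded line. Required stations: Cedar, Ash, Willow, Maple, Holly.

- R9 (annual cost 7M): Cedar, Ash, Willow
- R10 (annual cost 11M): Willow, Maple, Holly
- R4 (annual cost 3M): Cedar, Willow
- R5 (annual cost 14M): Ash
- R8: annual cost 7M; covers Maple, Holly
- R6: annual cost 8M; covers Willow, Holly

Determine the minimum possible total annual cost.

14

This is an integer covering problem.
The greedy cost-per-new-station heuristic would pick R4, R8, and R9 for 17, but a cheaper cover exists.
Choose R9 and R8: together they cover Cedar, Ash, Willow, Maple, Holly — every station.
Total annual cost: 7 + 7 = 14.
No cover costs less than 14.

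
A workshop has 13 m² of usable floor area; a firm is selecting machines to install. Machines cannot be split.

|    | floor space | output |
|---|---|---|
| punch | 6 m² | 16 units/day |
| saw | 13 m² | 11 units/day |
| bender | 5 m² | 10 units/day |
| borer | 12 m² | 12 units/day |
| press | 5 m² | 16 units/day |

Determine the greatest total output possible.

Allowing fractional choices, the relaxed optimum would be about 36.0, but machines are indivisible.
bender + press: floor space 5 + 5 = 10 ≤ 13, output 10 + 16 = 26.
punch + bender: floor space 6 + 5 = 11 ≤ 13, output 16 + 10 = 26.
punch + press: floor space 6 + 5 = 11 ≤ 13, output 16 + 16 = 32.
Best is punch and press with total output 32.

32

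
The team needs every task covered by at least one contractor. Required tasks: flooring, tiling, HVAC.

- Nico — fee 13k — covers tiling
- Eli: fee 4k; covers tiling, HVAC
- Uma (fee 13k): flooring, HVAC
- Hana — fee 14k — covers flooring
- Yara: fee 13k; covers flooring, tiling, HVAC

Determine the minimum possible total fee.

13

The greedy cost-per-new-task heuristic would pick Eli and Uma for 17, but a cheaper cover exists.
Yara alone covers flooring, tiling, HVAC — every task.
Total fee: 13.
No cover costs less than 13.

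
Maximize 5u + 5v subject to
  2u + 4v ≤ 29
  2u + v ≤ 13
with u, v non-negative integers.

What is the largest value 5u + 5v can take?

45

(u,v)=(4,5): 2·4+4·5=28≤29, 2·4+1·5=13≤13, objective 45.
(u,v)=(4,4): 2·4+4·4=24≤29, 2·4+1·4=12≤13, objective 40.
(u,v)=(2,6): 2·2+4·6=28≤29, 2·2+1·6=10≤13, objective 40.
Maximum is 45 at (u,v)=(4,5).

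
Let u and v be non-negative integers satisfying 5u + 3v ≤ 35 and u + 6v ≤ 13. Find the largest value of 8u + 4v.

(u,v)=(7,0) is feasible, giving 56.
(u,v)=(6,1) is feasible, giving 52.
(u,v)=(6,0) is feasible, giving 48.
The best lattice point is (7,0), giving 56.

56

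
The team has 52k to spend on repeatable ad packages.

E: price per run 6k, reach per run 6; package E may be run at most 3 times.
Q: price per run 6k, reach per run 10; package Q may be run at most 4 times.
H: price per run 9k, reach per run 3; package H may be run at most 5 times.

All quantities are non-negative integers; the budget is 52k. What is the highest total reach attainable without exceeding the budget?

3×E, 4×Q, and 1×H: price 51 ≤ 52, reach 3·6 + 4·10 + 1·3 = 61.
3×E and 4×Q: price 42 ≤ 52, reach 3·6 + 4·10 = 58.
Best is 61.

61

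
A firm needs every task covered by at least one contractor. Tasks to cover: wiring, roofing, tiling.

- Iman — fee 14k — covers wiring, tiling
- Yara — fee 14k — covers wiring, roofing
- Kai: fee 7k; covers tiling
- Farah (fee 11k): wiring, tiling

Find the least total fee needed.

The greedy cost-per-new-task heuristic would pick Farah and Yara for 25, but a cheaper cover exists.
Choose Yara and Kai: together they cover wiring, roofing, tiling — every task.
Total fee: 14 + 7 = 21.
No cover costs less than 21.

21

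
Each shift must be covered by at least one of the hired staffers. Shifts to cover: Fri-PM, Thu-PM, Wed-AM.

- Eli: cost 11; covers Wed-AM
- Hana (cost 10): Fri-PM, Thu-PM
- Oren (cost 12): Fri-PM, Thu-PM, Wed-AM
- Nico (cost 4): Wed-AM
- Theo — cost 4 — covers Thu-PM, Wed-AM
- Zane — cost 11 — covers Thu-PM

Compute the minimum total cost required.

12

This is an integer covering problem.
The greedy cost-per-new-shift heuristic would pick Theo and Hana for 14, but a cheaper cover exists.
Oren alone covers Fri-PM, Thu-PM, Wed-AM — every shift.
Total cost: 12.
No cover costs less than 12.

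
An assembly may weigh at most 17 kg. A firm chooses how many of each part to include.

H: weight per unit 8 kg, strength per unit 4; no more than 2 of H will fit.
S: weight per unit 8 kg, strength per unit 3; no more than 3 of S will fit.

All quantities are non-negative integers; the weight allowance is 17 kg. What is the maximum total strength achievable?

1×H and 1×S: weight 16 ≤ 17, strength 1·4 + 1·3 = 7.
2×H: weight 16 ≤ 17, strength 2·4 = 8.
Best is 8.

8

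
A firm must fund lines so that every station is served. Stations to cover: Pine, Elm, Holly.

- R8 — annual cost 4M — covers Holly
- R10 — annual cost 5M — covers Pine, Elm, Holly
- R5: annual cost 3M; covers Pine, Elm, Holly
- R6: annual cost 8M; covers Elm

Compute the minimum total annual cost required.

This is an integer covering problem.
R5 alone covers Pine, Elm, Holly — every station.
Total annual cost: 3.
No cover costs less than 3.

3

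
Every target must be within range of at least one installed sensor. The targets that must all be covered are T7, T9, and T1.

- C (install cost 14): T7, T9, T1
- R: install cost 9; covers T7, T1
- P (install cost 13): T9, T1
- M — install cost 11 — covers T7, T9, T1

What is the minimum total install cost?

11

M alone covers T7, T9, T1 — every target.
Total install cost: 11.
No cover costs less than 11.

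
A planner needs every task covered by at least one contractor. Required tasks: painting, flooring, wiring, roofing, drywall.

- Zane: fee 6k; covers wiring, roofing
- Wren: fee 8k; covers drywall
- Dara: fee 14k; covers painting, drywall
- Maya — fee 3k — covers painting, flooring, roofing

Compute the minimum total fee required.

This is an integer covering problem.
Choose Zane, Wren, and Maya: together they cover painting, flooring, wiring, roofing, drywall — every task.
Total fee: 6 + 8 + 3 = 17.

17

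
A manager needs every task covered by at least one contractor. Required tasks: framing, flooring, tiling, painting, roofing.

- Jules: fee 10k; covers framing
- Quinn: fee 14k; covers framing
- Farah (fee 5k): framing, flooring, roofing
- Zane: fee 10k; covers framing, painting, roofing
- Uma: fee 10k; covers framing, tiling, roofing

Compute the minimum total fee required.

25

Choose Farah, Zane, and Uma: together they cover framing, flooring, tiling, painting, roofing — every task.
Total fee: 5 + 10 + 10 = 25.
No cover costs less than 25.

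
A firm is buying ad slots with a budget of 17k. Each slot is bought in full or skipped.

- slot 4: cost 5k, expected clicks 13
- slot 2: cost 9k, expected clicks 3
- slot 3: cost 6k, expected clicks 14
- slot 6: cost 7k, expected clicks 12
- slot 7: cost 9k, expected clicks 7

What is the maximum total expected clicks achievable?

27

slot 3 + slot 6: cost 6 + 7 = 13 ≤ 17, expected clicks 14 + 12 = 26.
slot 4 + slot 6: cost 5 + 7 = 12 ≤ 17, expected clicks 13 + 12 = 25.
slot 4 + slot 3: cost 5 + 6 = 11 ≤ 17, expected clicks 13 + 14 = 27.
Best is slot 4 and slot 3 with total expected clicks 27.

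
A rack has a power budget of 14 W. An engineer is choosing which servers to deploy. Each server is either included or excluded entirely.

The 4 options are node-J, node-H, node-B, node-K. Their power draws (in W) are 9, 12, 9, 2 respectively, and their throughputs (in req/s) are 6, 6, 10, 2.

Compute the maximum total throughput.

12

node-J + node-K: power draw 9 + 2 = 11 ≤ 14, throughput 6 + 2 = 8.
node-B + node-K: power draw 9 + 2 = 11 ≤ 14, throughput 10 + 2 = 12.
node-B: power draw 9 ≤ 14, throughput 10.
Best is node-B and node-K with total throughput 12.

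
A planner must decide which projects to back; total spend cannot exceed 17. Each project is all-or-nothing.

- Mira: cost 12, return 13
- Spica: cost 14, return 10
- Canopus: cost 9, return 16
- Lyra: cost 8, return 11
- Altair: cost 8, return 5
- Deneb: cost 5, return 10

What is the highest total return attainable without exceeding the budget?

27

Allowing fractional choices, the relaxed optimum would be about 30.1, but projects are indivisible.
Canopus + Deneb: cost 9 + 5 = 14 ≤ 17, return 16 + 10 = 26.
Canopus + Lyra: cost 9 + 8 = 17 ≤ 17, return 16 + 11 = 27.
Best is Canopus and Lyra with total return 27.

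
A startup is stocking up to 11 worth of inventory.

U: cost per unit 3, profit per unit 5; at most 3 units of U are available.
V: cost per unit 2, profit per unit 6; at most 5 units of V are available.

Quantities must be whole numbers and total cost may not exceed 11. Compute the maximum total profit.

30

V has the best ratio (6/2); taking only V gives at most 5×6 = 30 (stopped by the cost limit).
Optimal: 5×V: cost 10 ≤ 11, profit 5·6 = 30.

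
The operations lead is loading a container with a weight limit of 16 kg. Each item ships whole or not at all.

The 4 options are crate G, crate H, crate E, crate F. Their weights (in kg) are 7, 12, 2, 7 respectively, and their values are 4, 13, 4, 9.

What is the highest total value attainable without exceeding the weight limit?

17

Allowing fractional choices, the relaxed optimum would be about 20.6, but items are indivisible.
crate H + crate E: weight 12 + 2 = 14 ≤ 16, value 13 + 4 = 17.
crate E + crate F: weight 2 + 7 = 9 ≤ 16, value 4 + 9 = 13.
crate G + crate E + crate F: weight 7 + 2 + 7 = 16 ≤ 16, value 4 + 4 + 9 = 17.
The maximum value is 17; one optimal choice is crate H and crate E.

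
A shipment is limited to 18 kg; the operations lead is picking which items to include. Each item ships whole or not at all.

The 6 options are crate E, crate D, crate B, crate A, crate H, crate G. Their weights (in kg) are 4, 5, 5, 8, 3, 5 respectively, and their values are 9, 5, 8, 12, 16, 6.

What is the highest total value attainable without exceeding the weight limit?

Take crate E, crate B, crate H, and crate G: weight 4 + 5 + 3 + 5 = 17 ≤ 18, value 9 + 8 + 16 + 6 = 39.
No other feasible combination does better.

39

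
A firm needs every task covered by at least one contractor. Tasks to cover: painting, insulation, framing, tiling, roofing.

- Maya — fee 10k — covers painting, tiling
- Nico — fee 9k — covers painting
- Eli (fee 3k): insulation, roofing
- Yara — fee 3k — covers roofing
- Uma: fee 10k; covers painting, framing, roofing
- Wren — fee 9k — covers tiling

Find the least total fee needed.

22

Choose Eli, Uma, and Wren: together they cover painting, insulation, framing, tiling, roofing — every task.
Total fee: 3 + 10 + 9 = 22.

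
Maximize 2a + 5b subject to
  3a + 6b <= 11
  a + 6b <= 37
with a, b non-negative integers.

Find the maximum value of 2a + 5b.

7

(a,b)=(1,1): 3·1+6·1=9≤11, 1·1+6·1=7≤37, objective 7.
(a,b)=(0,1): 3·0+6·1=6≤11, 1·0+6·1=6≤37, objective 5.
(a,b)=(2,0): 3·2+6·0=6≤11, 1·2+6·0=2≤37, objective 4.
No feasible integer point exceeds 7.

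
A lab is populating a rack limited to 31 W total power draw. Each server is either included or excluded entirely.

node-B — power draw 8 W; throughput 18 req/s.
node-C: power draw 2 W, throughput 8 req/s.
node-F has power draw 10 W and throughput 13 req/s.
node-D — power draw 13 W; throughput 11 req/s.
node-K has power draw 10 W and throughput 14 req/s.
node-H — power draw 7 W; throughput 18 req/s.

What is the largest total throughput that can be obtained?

58

Take node-B, node-C, node-K, and node-H: power draw 8 + 2 + 10 + 7 = 27 ≤ 31, throughput 18 + 8 + 14 + 18 = 58.
No other feasible combination does better.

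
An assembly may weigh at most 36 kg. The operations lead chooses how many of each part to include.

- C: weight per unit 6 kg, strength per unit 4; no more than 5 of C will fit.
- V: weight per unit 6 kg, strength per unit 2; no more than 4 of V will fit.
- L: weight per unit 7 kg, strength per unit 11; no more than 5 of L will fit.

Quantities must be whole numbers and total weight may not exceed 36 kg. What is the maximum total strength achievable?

Take 5×L: weight 35 ≤ 36, strength 5·11 = 55.
L has the best ratio (11/7) and is taken to its limit of 5; remaining capacity is filled optimally with the others.

55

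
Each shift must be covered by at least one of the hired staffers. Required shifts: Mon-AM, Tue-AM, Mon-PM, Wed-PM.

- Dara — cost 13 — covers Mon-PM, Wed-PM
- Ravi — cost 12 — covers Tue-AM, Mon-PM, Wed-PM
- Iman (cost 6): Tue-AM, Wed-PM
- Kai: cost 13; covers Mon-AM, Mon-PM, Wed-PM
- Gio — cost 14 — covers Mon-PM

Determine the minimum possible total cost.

19

Choose Iman and Kai: together they cover Mon-AM, Tue-AM, Mon-PM, Wed-PM — every shift.
Total cost: 6 + 13 = 19.
No cover costs less than 19.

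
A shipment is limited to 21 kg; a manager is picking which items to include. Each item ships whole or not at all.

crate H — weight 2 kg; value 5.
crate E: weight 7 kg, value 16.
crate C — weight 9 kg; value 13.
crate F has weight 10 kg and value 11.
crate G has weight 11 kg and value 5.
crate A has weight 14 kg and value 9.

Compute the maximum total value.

34

Allowing fractional choices, the relaxed optimum would be about 37.3, but items are indivisible.
crate H + crate E + crate C: weight 2 + 7 + 9 = 18 ≤ 21, value 5 + 16 + 13 = 34.
crate E + crate C: weight 7 + 9 = 16 ≤ 21, value 16 + 13 = 29.
crate H + crate E + crate F: weight 2 + 7 + 10 = 19 ≤ 21, value 5 + 16 + 11 = 32.
Best is crate H, crate E, and crate C with total value 34.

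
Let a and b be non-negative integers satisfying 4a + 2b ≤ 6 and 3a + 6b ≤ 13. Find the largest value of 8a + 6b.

14

The continuous relaxation peaks at (0.556, 1.89) with value 15.78; rounding to a feasible lattice point costs some objective.
(a,b)=(1,1) is feasible, giving 14.
(a,b)=(0,2) is feasible, giving 12.
(a,b)=(1,0) is feasible, giving 8.
Maximum is 14 at (a,b)=(1,1).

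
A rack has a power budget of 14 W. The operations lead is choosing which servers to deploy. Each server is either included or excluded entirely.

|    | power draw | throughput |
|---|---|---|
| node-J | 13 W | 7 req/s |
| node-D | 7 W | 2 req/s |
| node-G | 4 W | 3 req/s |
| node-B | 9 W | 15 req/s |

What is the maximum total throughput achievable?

18

Allowing fractional choices, the relaxed optimum would be about 18.5, but servers are indivisible.
node-J: power draw 13 ≤ 14, throughput 7.
node-G + node-B: power draw 4 + 9 = 13 ≤ 14, throughput 3 + 15 = 18.
node-B: power draw 9 ≤ 14, throughput 15.
Best is node-G and node-B with total throughput 18.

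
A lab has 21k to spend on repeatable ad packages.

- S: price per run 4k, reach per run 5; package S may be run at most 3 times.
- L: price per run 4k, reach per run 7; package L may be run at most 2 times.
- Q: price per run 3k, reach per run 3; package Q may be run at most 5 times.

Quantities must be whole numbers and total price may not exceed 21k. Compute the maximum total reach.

29

This is a bounded integer knapsack.
L has the best ratio (7/4); taking only L gives at most 2×7 = 14 (stopped by the supply cap of 2).
Mixing does better — 3×S and 2×L: price 20 ≤ 21, reach 3·5 + 2·7 = 29.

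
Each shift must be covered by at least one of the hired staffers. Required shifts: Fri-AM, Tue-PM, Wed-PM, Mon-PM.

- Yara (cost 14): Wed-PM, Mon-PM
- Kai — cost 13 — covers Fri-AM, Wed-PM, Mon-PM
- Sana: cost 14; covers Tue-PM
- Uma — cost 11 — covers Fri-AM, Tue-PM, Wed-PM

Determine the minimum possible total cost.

24

This is a weighted set-cover instance.
Choose Kai and Uma: together they cover Fri-AM, Tue-PM, Wed-PM, Mon-PM — every shift.
Total cost: 13 + 11 = 24.
No cover costs less than 24.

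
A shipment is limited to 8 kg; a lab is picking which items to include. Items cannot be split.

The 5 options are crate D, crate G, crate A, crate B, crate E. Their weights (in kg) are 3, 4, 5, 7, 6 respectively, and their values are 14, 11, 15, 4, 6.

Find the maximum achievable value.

crate D + crate G: weight 3 + 4 = 7 ≤ 8, value 14 + 11 = 25.
crate D + crate A: weight 3 + 5 = 8 ≤ 8, value 14 + 15 = 29.
Best is crate D and crate A with total value 29.

29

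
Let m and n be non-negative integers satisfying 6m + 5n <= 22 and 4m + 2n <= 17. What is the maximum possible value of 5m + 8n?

32

Relaxing integrality, the LP optimum is 35.20 at (m,n) = (0, 4.4), which is not an integer point.
(m,n)=(0,4): 6·0+5·4=20≤22, 4·0+2·4=8≤17, objective 32.
(m,n)=(1,3): 6·1+5·3=21≤22, 4·1+2·3=10≤17, objective 29.
(m,n)=(0,3): 6·0+5·3=15≤22, 4·0+2·3=6≤17, objective 24.
Maximum is 32 at (m,n)=(0,4).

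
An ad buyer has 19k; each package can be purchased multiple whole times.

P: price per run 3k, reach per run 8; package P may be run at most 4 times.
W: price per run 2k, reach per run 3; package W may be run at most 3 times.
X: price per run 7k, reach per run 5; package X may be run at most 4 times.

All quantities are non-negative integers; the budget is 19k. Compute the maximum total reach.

Take 4×P and 3×W: price 18 ≤ 19, reach 4·8 + 3·3 = 41.
P has the best ratio (8/3) and is taken to its limit of 4; remaining capacity is filled optimally with the others.

41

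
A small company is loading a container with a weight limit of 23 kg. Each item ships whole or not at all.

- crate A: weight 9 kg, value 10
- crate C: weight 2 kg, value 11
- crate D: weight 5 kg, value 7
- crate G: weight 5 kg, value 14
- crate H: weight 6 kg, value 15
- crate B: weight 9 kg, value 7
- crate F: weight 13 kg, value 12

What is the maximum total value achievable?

Allowing fractional choices, the relaxed optimum would be about 52.6, but items are indivisible.
crate C + crate G + crate H + crate B: weight 2 + 5 + 6 + 9 = 22 ≤ 23, value 11 + 14 + 15 + 7 = 47.
crate A + crate C + crate G + crate H: weight 9 + 2 + 5 + 6 = 22 ≤ 23, value 10 + 11 + 14 + 15 = 50.
crate C + crate D + crate G + crate H: weight 2 + 5 + 5 + 6 = 18 ≤ 23, value 11 + 7 + 14 + 15 = 47.
Best is crate A, crate C, crate G, and crate H with total value 50.

50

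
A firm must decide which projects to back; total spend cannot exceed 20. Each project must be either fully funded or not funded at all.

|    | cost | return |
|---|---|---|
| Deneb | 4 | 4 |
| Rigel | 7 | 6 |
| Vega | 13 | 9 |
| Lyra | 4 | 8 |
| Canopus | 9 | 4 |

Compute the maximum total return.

18

Allowing fractional choices, the relaxed optimum would be about 21.5, but projects are indivisible.
Deneb + Rigel + Lyra: cost 4 + 7 + 4 = 15 ≤ 20, return 4 + 6 + 8 = 18.
Vega + Lyra: cost 13 + 4 = 17 ≤ 20, return 9 + 8 = 17.
Rigel + Lyra + Canopus: cost 7 + 4 + 9 = 20 ≤ 20, return 6 + 8 + 4 = 18.
The maximum return is 18; one optimal choice is Deneb, Rigel, and Lyra.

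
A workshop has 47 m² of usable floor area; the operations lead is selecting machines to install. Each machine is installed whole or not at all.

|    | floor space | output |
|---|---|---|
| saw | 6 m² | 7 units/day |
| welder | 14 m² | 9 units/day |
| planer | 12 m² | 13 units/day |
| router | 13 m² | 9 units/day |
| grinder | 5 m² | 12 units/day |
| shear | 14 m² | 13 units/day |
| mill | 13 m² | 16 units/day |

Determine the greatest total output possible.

54

planer + grinder + shear + mill: floor space 12 + 5 + 14 + 13 = 44 ≤ 47, output 13 + 12 + 13 + 16 = 54.
planer + router + grinder + mill: floor space 12 + 13 + 5 + 13 = 43 ≤ 47, output 13 + 9 + 12 + 16 = 50.
Best is planer, grinder, shear, and mill with total output 54.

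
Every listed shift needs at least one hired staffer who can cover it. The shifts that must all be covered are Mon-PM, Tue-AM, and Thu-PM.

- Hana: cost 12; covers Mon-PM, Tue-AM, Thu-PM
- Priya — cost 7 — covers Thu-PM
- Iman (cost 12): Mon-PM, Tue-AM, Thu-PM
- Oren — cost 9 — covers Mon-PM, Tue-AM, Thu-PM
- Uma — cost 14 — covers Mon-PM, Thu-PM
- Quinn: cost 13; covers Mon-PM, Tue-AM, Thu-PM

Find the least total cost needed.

Oren alone covers Mon-PM, Tue-AM, Thu-PM — every shift.
Total cost: 9.

9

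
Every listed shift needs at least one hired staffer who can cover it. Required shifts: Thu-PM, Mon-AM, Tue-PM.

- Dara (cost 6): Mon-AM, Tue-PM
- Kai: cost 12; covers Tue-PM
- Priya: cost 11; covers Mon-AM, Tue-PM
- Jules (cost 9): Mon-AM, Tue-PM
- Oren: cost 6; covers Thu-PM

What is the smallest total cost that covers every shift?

12

Choose Dara and Oren: together they cover Thu-PM, Mon-AM, Tue-PM — every shift.
Total cost: 6 + 6 = 12.
No cover costs less than 12.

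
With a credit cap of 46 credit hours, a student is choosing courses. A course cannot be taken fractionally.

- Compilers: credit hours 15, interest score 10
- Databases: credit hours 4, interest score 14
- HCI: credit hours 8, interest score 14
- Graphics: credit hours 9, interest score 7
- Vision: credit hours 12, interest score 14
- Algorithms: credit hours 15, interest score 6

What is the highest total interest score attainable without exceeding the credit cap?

Allowing fractional choices, the relaxed optimum would be about 57.7, but courses are indivisible.
Databases + HCI + Vision + Algorithms: credit hours 4 + 8 + 12 + 15 = 39 ≤ 46, interest score 14 + 14 + 14 + 6 = 48.
Compilers + Databases + HCI + Vision: credit hours 15 + 4 + 8 + 12 = 39 ≤ 46, interest score 10 + 14 + 14 + 14 = 52.
Databases + HCI + Graphics + Vision: credit hours 4 + 8 + 9 + 12 = 33 ≤ 46, interest score 14 + 14 + 7 + 14 = 49.
Best is Compilers, Databases, HCI, and Vision with total interest score 52.

52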